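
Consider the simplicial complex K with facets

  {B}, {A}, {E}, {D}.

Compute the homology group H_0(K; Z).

H_0 ≅ Z^4.

Take the total order A < B < D < E on the vertex set. Then K (dimension 0) consists of the simplices:

  0-simplices (4): A, B, D, E

giving chain groups C_0 ≅ Z^4.

Reading off H_k = ker ∂_k / im ∂_{k+1}:

  H_0: rank C_0 − rank ∂_1 = 4 − 0 = 4, and there is no ∂_1, so H_0 ≅ Z^4.

(K is a triangulation of a set of 4 points.)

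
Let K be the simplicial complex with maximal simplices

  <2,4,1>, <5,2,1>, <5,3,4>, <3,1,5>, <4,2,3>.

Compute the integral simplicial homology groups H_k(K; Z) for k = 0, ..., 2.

H_0 = Z,  H_1 = Z,  H_2 = 0.

We work with the vertex ordering 1 < 2 < 3 < 4 < 5. The simplices of K, each written with vertices in increasing order, are:

  0-simplices (5): [1], [2], [3], [4], [5]
  1-simplices (10): [1,2], [1,3], [1,4], [1,5], [2,3], [2,4], [2,5], [3,4], [3,5], [4,5]
  2-simplices (5): [1,2,4], [1,2,5], [1,3,5], [2,3,4], [3,4,5]

Hence C_0 ≅ Z^5, C_1 ≅ Z^10, C_2 ≅ Z^5.

The boundary map ∂_1: C_1 → C_0 maps an edge to its endpoints' difference, ∂[p,q] = q − p.
As a 5×10 matrix over Z this has rank 4, with invariant factors (1,1,1,1).

∂_2: C_2 → C_1 maps a triangle to the signed sum of its edges. For instance
  ∂[2,3,4] = [3,4] − [2,4] + [2,3],
  ∂[1,3,5] = [3,5] − [1,5] + [1,3].
The 10×5 boundary matrix has rank 5 and Smith normal form diag(1,1,1,1,1).

From H_k ≅ ker(∂_k) / im(∂_{k+1}) we obtain:

  H_0: rank C_0 − rank ∂_1 = 5 − 4 = 1, and the invariant factors of ∂_1 are all 1, so H_0 ≅ Z.
  H_1: rank ker ∂_1 − rank ∂_2 = (10 − 4) − 5 = 1, and the invariant factors of ∂_2 are all 1, so H_1 ≅ Z.
  H_2: rank ker ∂_2 − rank ∂_3 = (5 − 5) − 0 = 0, and there is no ∂_3, so H_2 ≅ 0.

As a check, the Euler characteristic is 5 − 10 + 5 = 0, which agrees with 1 − 1 + 0 = 0.
(K is a triangulation of the Möbius band.)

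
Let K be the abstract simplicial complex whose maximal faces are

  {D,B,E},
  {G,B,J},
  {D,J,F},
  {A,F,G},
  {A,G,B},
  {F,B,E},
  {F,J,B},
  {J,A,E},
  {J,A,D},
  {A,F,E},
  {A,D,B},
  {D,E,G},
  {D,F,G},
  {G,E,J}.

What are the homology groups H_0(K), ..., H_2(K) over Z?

Fix the vertex order A < B < D < E < F < G < J and write every simplex with vertices in increasing order. Then dim K = 2 and the simplices of K are:

  0-simplices (7): A, B, D, E, F, G, J
  1-simplices (21): AB, AD, AE, AF, AG, AJ, BD, BE, BF, BG, BJ, DE, DF, DG, DJ, EF, EG, EJ, FG, FJ, GJ
  2-simplices (14): ABD, ABG, ADJ, AEF, AEJ, AFG, BDE, BEF, BFJ, BGJ, DEG, DFG, DFJ, EGJ

Hence C_0 ≅ Z^7, C_1 ≅ Z^21, C_2 ≅ Z^14.

The boundary map ∂_1: C_1 → C_0 maps an edge to its endpoints' difference, ∂[p,q] = q − p. For instance
  ∂BG = G − B.
As a 7×21 matrix over Z this has rank 6, with invariant factors (1,1,1,1,1,1).

Boundary ∂_2: C_2 → C_1 sends each 2-simplex [p,q,r] to [q,r] − [p,r] + [p,q]. For instance
  ∂ABG = BG − AG + AB,
  ∂DFJ = FJ − DJ + DF.
This gives a 21×14 integer matrix of rank 13; reducing to Smith normal form yields diagonal entries (1,1,1,1,1,1,1,1,1,1,1,1,1).

Computing H_k = (kernel of ∂_k) / (image of ∂_{k+1}):

  H_0: rank C_0 − rank ∂_1 = 7 − 6 = 1, and the invariant factors of ∂_1 are all 1, so H_0 = Z.
  H_1: rank ker ∂_1 − rank ∂_2 = (21 − 6) − 13 = 2, and the invariant factors of ∂_2 are all 1, so H_1 = Z^2.
  H_2: rank ker ∂_2 − rank ∂_3 = (14 − 13) − 0 = 1, and there is no ∂_3, so H_2 = Z.

H_0 ≅ Z,  H_1 ≅ Z^2,  H_2 ≅ Z.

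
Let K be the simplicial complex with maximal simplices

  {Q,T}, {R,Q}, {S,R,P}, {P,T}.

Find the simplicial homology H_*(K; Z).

Fix the vertex order P < Q < R < S < T and write every simplex with vertices in increasing order. Then dim K = 2 and the simplices of K are:

  0-simplices (5): P, Q, R, S, T
  1-simplices (6): PR, PS, PT, QR, QT, RS
  2-simplices (1): PRS

giving chain groups C_0 ≅ Z^5, C_1 ≅ Z^6, C_2 ≅ Z^1.

Boundary ∂_1: C_1 → C_0 is given by ∂[p,q] = [q] − [p]. For instance
  ∂PR = R − P.
The 5×6 boundary matrix has rank 4 and Smith normal form diag(1,1,1,1).

Boundary ∂_2: C_2 → C_1 maps a triangle to the signed sum of its edges. For instance
  ∂PRS = RS − PS + PR.
The 6×1 boundary matrix has rank 1 and Smith normal form diag(1).

Computing H_k = (kernel of ∂_k) / (image of ∂_{k+1}):

  H_0: rank C_0 − rank ∂_1 = 5 − 4 = 1, and the invariant factors of ∂_1 are all 1, so H_0 = Z.
  H_1: rank ker ∂_1 − rank ∂_2 = (6 − 4) − 1 = 1, and the invariant factors of ∂_2 are all 1, so H_1 = Z.
  H_2: rank ker ∂_2 − rank ∂_3 = (1 − 1) − 0 = 0, and there is no ∂_3, so H_2 = 0.

H_0 ≅ Z,  H_1 ≅ Z,  H_2 = 0.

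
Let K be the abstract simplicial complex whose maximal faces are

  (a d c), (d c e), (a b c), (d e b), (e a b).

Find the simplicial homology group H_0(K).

H_0 = Z.

Fix the vertex order a < b < c < d < e and write every simplex with vertices in increasing order. Then dim K = 2 and the simplices of K are:

  0-simplices (5): a, b, c, d, e
  1-simplices (10): ab, ac, ad, ae, bc, bd, be, cd, ce, de
  2-simplices (5): abc, abe, acd, bde, cde

so the chain groups are C_0 ≅ Z^5, C_1 ≅ Z^10, C_2 ≅ Z^5.

∂_1: C_1 → C_0 is given by ∂[p,q] = [q] − [p]. For instance
  ∂ab = b − a.
As a 5×10 matrix over Z this has rank 4, with invariant factors (1,1,1,1).

∂_2: C_2 → C_1 maps a triangle to the signed sum of its edges. For instance
  ∂bde = de − be + bd,
  ∂abc = bc − ac + ab.
The 10×5 boundary matrix has rank 5 and Smith normal form diag(1,1,1,1,1).

Computing H_k = (kernel of ∂_k) / (image of ∂_{k+1}):

  H_0: rank C_0 − rank ∂_1 = 5 − 4 = 1, and the invariant factors of ∂_1 are all 1, so H_0 ≅ Z.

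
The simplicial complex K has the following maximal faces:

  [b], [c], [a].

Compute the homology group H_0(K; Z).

H_0 ≅ Z^3.

Fix the vertex order a < b < c and write every simplex with vertices in increasing order. Then dim K = 0 and the simplices of K are:

  0-simplices (3): a, b, c

giving chain groups C_0 ≅ Z^3.

Now H_k = ker ∂_k / im ∂_{k+1}, so:

  H_0: rank C_0 − rank ∂_1 = 3 − 0 = 3, and there is no ∂_1, so H_0 = Z^3.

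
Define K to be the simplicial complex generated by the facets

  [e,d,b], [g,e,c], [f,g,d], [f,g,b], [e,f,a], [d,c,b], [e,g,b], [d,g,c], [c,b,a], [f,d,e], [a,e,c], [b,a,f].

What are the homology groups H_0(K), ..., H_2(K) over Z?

Take the total order a < b < c < d < e < f < g on the vertex set. Then K (dimension 2) consists of the simplices:

  0-simplices (7): a, b, c, d, e, f, g
  1-simplices (18): ab, ac, ae, af, bc, bd, be, bf, bg, cd, ce, cg, de, df, dg, ef, eg, fg
  2-simplices (12): abc, abf, ace, aef, bcd, bde, beg, bfg, cdg, ceg, def, dfg

Hence C_0 ≅ Z^7, C_1 ≅ Z^18, C_2 ≅ Z^12.

Boundary ∂_1: C_1 → C_0 sends each edge [p,q] (with p < q) to q − p. For instance
  ∂ac = c − a.
The 7×18 boundary matrix has rank 6 and Smith normal form diag(1,1,1,1,1,1).

∂_2: C_2 → C_1 maps a triangle to the signed sum of its edges. For instance
  ∂cdg = dg − cg + cd,
  ∂bcd = cd − bd + bc.
The 18×12 boundary matrix has rank 12 and Smith normal form diag(1,1,1,1,1,1,1,1,1,1,1,2).

Now H_k = ker ∂_k / im ∂_{k+1}, so:

  H_0: rank C_0 − rank ∂_1 = 7 − 6 = 1, and the invariant factors of ∂_1 are all 1, so H_0 ≅ Z.
  H_1: rank ker ∂_1 − rank ∂_2 = (18 − 6) − 12 = 0, and ∂_2 has invariant factor 2 > 1, so H_1 ≅ Z/2.
  H_2: rank ker ∂_2 − rank ∂_3 = (12 − 12) − 0 = 0, and there is no ∂_3, so H_2 ≅ 0.

As a check, the Euler characteristic is 7 − 18 + 12 = 1, which agrees with 1 − 0 + 0 = 1.
(K is a triangulation of the real projective plane RP^2.)

H_0 ≅ Z,  H_1 ≅ Z/2,  H_2 = 0.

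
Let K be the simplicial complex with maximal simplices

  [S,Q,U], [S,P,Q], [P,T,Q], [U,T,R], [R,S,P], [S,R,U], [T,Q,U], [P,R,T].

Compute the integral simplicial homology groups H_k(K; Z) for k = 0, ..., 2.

Take the total order P < Q < R < S < T < U on the vertex set. Then K (dimension 2) consists of the simplices:

  0-simplices (6): P, Q, R, S, T, U
  1-simplices (12): PQ, PR, PS, PT, QS, QT, QU, RS, RT, RU, SU, TU
  2-simplices (8): PQS, PQT, PRS, PRT, QSU, QTU, RSU, RTU

Hence C_0 ≅ Z^6, C_1 ≅ Z^12, C_2 ≅ Z^8.

The boundary map ∂_1: C_1 → C_0 is given by ∂[p,q] = [q] − [p].
The 6×12 boundary matrix has rank 5 and Smith normal form diag(1,1,1,1,1).

∂_2: C_2 → C_1 maps a triangle to the signed sum of its edges. For instance
  ∂QTU = TU − QU + QT,
  ∂PRS = RS − PS + PR.
As a 12×8 matrix over Z this has rank 7, with invariant factors (1,1,1,1,1,1,1).

Reading off H_k = ker ∂_k / im ∂_{k+1}:

  H_0: rank C_0 − rank ∂_1 = 6 − 5 = 1, and the invariant factors of ∂_1 are all 1, so H_0 ≅ Z.
  H_1: rank ker ∂_1 − rank ∂_2 = (12 − 5) − 7 = 0, and the invariant factors of ∂_2 are all 1, so H_1 ≅ 0.
  H_2: rank ker ∂_2 − rank ∂_3 = (8 − 7) − 0 = 1, and there is no ∂_3, so H_2 ≅ Z.

H_0 = Z,  H_1 = 0,  H_2 = Z.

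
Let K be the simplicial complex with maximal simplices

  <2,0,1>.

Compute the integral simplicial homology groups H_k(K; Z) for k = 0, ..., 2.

H_0 = Z,  H_1 = 0,  H_2 = 0.

Order the vertices as 0 < 1 < 2. Listing each simplex with vertices in this order, K has dimension 2 with simplices:

  0-simplices (3): [0], [1], [2]
  1-simplices (3): [0,1], [0,2], [1,2]
  2-simplices (1): [0,1,2]

giving chain groups C_0 ≅ Z^3, C_1 ≅ Z^3, C_2 ≅ Z^1.

∂_1: C_1 → C_0 is given by ∂[p,q] = [q] − [p]. For instance
  ∂[1,2] = [2] − [1].
As a 3×3 matrix over Z this has rank 2, with invariant factors (1,1).

Boundary ∂_2: C_2 → C_1 acts by ∂[p,q,r] = [q,r] − [p,r] + [p,q]. For instance
  ∂[0,1,2] = [1,2] − [0,2] + [0,1].
As a 3×1 matrix over Z this has rank 1, with invariant factors (1).

Now H_k = ker ∂_k / im ∂_{k+1}, so:

  H_0: rank C_0 − rank ∂_1 = 3 − 2 = 1, and the invariant factors of ∂_1 are all 1, so H_0 = Z.
  H_1: rank ker ∂_1 − rank ∂_2 = (3 − 2) − 1 = 0, and the invariant factors of ∂_2 are all 1, so H_1 = 0.
  H_2: rank ker ∂_2 − rank ∂_3 = (1 − 1) − 0 = 0, and there is no ∂_3, so H_2 = 0.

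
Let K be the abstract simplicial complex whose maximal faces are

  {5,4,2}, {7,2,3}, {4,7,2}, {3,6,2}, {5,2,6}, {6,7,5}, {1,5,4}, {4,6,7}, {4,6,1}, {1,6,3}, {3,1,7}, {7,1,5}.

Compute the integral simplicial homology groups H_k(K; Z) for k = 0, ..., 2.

H_0 ≅ Z,  H_1 ≅ Z/2,  H_2 = 0.

Fix the vertex order 1 < 2 < 3 < 4 < 5 < 6 < 7 and write every simplex with vertices in increasing order. Then dim K = 2 and the simplices of K are:

  0-simplices (7): [1], [2], [3], [4], [5], [6], [7]
  1-simplices (18): [1,3], [1,4], [1,5], [1,6], [1,7], [2,3], [2,4], [2,5], [2,6], [2,7], [3,6], [3,7], [4,5], [4,6], [4,7], [5,6], [5,7], [6,7]
  2-simplices (12): [1,3,6], [1,3,7], [1,4,5], [1,4,6], [1,5,7], [2,3,6], [2,3,7], [2,4,5], [2,4,7], [2,5,6], [4,6,7], [5,6,7]

so the chain groups are C_0 ≅ Z^7, C_1 ≅ Z^18, C_2 ≅ Z^12.

Boundary ∂_1: C_1 → C_0 maps an edge to its endpoints' difference, ∂[p,q] = q − p.
This gives a 7×18 integer matrix of rank 6; reducing to Smith normal form yields diagonal entries (1,1,1,1,1,1).

∂_2: C_2 → C_1 acts by ∂[p,q,r] = [q,r] − [p,r] + [p,q]. For instance
  ∂[2,3,6] = [3,6] − [2,6] + [2,3],
  ∂[2,4,7] = [4,7] − [2,7] + [2,4].
The resulting 18×12 matrix has rank 12, and its Smith normal form has invariant factors (1,1,1,1,1,1,1,1,1,1,1,2).

Computing H_k = (kernel of ∂_k) / (image of ∂_{k+1}):

  H_0: rank C_0 − rank ∂_1 = 7 − 6 = 1, and the invariant factors of ∂_1 are all 1, so H_0 ≅ Z.
  H_1: rank ker ∂_1 − rank ∂_2 = (18 − 6) − 12 = 0, and ∂_2 has invariant factor 2 > 1, so H_1 ≅ Z/2.
  H_2: rank ker ∂_2 − rank ∂_3 = (12 − 12) − 0 = 0, and there is no ∂_3, so H_2 ≅ 0.

(K is a triangulation of the real projective plane RP^2.)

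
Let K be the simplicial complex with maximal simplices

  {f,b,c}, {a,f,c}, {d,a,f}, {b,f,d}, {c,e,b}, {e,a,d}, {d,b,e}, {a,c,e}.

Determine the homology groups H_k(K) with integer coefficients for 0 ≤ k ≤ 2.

We work with the vertex ordering a < b < c < d < e < f. The simplices of K, each written with vertices in increasing order, are:

  0-simplices (6): a, b, c, d, e, f
  1-simplices (12): ac, ad, ae, af, bc, bd, be, bf, ce, cf, de, df
  2-simplices (8): ace, acf, ade, adf, bce, bcf, bde, bdf

Hence C_0 ≅ Z^6, C_1 ≅ Z^12, C_2 ≅ Z^8.

The boundary map ∂_1: C_1 → C_0 maps an edge to its endpoints' difference, ∂[p,q] = q − p. For instance
  ∂ad = d − a.
The resulting 6×12 matrix has rank 5, and its Smith normal form has invariant factors (1,1,1,1,1).

The boundary map ∂_2: C_2 → C_1 acts by ∂[p,q,r] = [q,r] − [p,r] + [p,q]. For instance
  ∂ace = ce − ae + ac,
  ∂bcf = cf − bf + bc.
The 12×8 boundary matrix has rank 7 and Smith normal form diag(1,1,1,1,1,1,1).

Computing H_k = (kernel of ∂_k) / (image of ∂_{k+1}):

  H_0: rank C_0 − rank ∂_1 = 6 − 5 = 1, and the invariant factors of ∂_1 are all 1, so H_0 = Z.
  H_1: rank ker ∂_1 − rank ∂_2 = (12 − 5) − 7 = 0, and the invariant factors of ∂_2 are all 1, so H_1 = 0.
  H_2: rank ker ∂_2 − rank ∂_3 = (8 − 7) − 0 = 1, and there is no ∂_3, so H_2 = Z.

H_0 ≅ Z,  H_1 = 0,  H_2 ≅ Z.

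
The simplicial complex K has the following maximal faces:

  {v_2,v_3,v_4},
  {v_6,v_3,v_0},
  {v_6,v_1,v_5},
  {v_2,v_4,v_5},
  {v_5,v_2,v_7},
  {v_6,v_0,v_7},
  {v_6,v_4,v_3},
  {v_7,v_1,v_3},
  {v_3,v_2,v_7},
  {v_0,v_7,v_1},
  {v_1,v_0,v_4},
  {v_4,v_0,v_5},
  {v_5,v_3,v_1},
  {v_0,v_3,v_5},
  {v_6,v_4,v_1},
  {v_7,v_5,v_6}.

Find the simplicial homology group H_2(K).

K has 8 vertices, 24 edges, 16 triangles.
rank ∂_2 = 15, rank ∂_3 = 0 ⇒ b_2 = 16 − 15 − 0 = 1. So H_2 ≅ Z.

H_2 ≅ Z.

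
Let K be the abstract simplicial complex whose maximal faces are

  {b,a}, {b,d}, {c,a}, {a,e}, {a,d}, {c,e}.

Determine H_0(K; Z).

H_0 ≅ Z.

Order the vertices as a < b < c < d < e. Listing each simplex with vertices in this order, K has dimension 1 with simplices:

  0-simplices (5): a, b, c, d, e
  1-simplices (6): ab, ac, ad, ae, bd, ce

giving chain groups C_0 ≅ Z^5, C_1 ≅ Z^6.

Boundary ∂_1: C_1 → C_0 maps an edge to its endpoints' difference, ∂[p,q] = q − p. For instance
  ∂ac = c − a.
This gives a 5×6 integer matrix of rank 4; reducing to Smith normal form yields diagonal entries (1,1,1,1).

From H_k ≅ ker(∂_k) / im(∂_{k+1}) we obtain:

  H_0: rank C_0 − rank ∂_1 = 5 − 4 = 1, and the invariant factors of ∂_1 are all 1, so H_0 ≅ Z.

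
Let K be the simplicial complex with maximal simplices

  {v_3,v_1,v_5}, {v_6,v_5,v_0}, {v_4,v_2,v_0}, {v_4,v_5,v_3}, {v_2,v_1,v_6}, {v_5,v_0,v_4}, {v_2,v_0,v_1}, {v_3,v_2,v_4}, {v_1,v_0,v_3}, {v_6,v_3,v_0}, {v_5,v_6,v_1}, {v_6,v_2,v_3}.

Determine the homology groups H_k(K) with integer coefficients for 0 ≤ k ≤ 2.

Take the total order v_0 < v_1 < v_2 < v_3 < v_4 < v_5 < v_6 on the vertex set. Then K (dimension 2) consists of the simplices:

  0-simplices (7): [v_0], [v_1], [v_2], [v_3], [v_4], [v_5], [v_6]
  1-simplices (18): (18 of them)
  2-simplices (12): (12 of them)

so the chain groups are C_0 ≅ Z^7, C_1 ≅ Z^18, C_2 ≅ Z^12.

The boundary map ∂_1: C_1 → C_0 sends each edge [p,q] (with p < q) to q − p. For instance
  ∂[v_0,v_2] = [v_2] − [v_0].
The resulting 7×18 matrix has rank 6, and its Smith normal form has invariant factors (1,1,1,1,1,1).

∂_2: C_2 → C_1 sends each 2-simplex [p,q,r] to [q,r] − [p,r] + [p,q]. For instance
  ∂[v_1,v_5,v_6] = [v_5,v_6] − [v_1,v_6] + [v_1,v_5],
  ∂[v_0,v_5,v_6] = [v_5,v_6] − [v_0,v_6] + [v_0,v_5].
The 18×12 boundary matrix has rank 12 and Smith normal form diag(1,1,1,1,1,1,1,1,1,1,1,2).

Now H_k = ker ∂_k / im ∂_{k+1}, so:

  H_0: rank C_0 − rank ∂_1 = 7 − 6 = 1, and the invariant factors of ∂_1 are all 1, so H_0 ≅ Z.
  H_1: rank ker ∂_1 − rank ∂_2 = (18 − 6) − 12 = 0, and ∂_2 has invariant factor 2 > 1, so H_1 ≅ Z/2.
  H_2: rank ker ∂_2 − rank ∂_3 = (12 − 12) − 0 = 0, and there is no ∂_3, so H_2 ≅ 0.

H_0 = Z,  H_1 = Z/2,  H_2 = 0.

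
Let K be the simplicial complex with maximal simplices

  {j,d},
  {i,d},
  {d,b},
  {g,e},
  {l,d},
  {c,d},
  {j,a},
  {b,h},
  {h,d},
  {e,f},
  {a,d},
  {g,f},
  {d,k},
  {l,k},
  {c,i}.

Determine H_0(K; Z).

Take the total order a < b < c < d < e < f < g < h < i < j < k < l on the vertex set. Then K (dimension 1) consists of the simplices:

  0-simplices (12): a, b, c, d, e, f, g, h, i, j, k, l
  1-simplices (15): ad, aj, bd, bh, cd, ci, dh, di, dj, dk, dl, ef, eg, fg, kl

Hence C_0 ≅ Z^12, C_1 ≅ Z^15.

Boundary ∂_1: C_1 → C_0 is given by ∂[p,q] = [q] − [p]. For instance
  ∂eg = g − e.
This gives a 12×15 integer matrix of rank 10; reducing to Smith normal form yields diagonal entries (1,1,1,1,1,1,1,1,1,1).

Reading off H_k = ker ∂_k / im ∂_{k+1}:

  H_0: rank C_0 − rank ∂_1 = 12 − 10 = 2, and the invariant factors of ∂_1 are all 1, so H_0 ≅ Z^2.

H_0 ≅ Z^2.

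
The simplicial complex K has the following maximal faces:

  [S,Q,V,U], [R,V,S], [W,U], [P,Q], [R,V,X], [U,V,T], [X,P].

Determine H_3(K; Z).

Take the total order P < Q < R < S < T < U < V < W < X on the vertex set. Then K (dimension 3) consists of the simplices:

  0-simplices (9): P, Q, R, S, T, U, V, W, X
  1-simplices (15): PQ, PX, QS, QU, QV, RS, RV, RX, SU, SV, TU, TV, UV, UW, VX
  2-simplices (7): QSU, QSV, QUV, RSV, RVX, SUV, TUV
  3-simplices (1): QSUV

so the chain groups are C_0 ≅ Z^9, C_1 ≅ Z^15, C_2 ≅ Z^7, C_3 ≅ Z^1.

The boundary map ∂_1: C_1 → C_0 maps an edge to its endpoints' difference, ∂[p,q] = q − p. For instance
  ∂QU = U − Q.
The resulting 9×15 matrix has rank 8, and its Smith normal form has invariant factors (1,1,1,1,1,1,1,1).

The boundary map ∂_2: C_2 → C_1 maps a triangle to the signed sum of its edges. For instance
  ∂RVX = VX − RX + RV,
  ∂RSV = SV − RV + RS.
As a 15×7 matrix over Z this has rank 6, with invariant factors (1,1,1,1,1,1).

The boundary map ∂_3: C_3 → C_2 sends each 3-simplex σ to the alternating sum Σ_i (−1)^i (σ with its i-th vertex removed). For instance
  ∂QSUV = SUV − QUV + QSV − QSU.
As a 7×1 matrix over Z this has rank 1, with invariant factors (1).

Reading off H_k = ker ∂_k / im ∂_{k+1}:

  H_3: rank ker ∂_3 − rank ∂_4 = (1 − 1) − 0 = 0, and there is no ∂_4, so H_3 ≅ 0.

H_3 ≅ 0.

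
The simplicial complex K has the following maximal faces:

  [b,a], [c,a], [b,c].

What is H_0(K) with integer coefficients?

H_0 ≅ Z.

K has 3 vertices, 3 edges.
rank ∂_0 = 0, rank ∂_1 = 2 ⇒ b_0 = 3 − 0 − 2 = 1; all invariant factors of ∂_1 are 1 so no torsion. So H_0 = Z.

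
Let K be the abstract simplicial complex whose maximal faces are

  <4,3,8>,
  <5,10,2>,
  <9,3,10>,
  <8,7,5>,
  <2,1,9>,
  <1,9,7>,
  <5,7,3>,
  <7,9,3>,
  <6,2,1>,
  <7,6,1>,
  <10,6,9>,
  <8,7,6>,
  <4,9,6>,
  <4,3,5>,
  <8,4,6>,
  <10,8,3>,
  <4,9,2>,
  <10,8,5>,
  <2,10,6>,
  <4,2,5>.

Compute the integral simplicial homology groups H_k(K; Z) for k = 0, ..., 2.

H_0 = Z,  H_1 = Z ⊕ Z/2,  H_2 = 0.

We work with the vertex ordering 1 < 2 < 3 < 4 < 5 < 6 < 7 < 8 < 9 < 10. The simplices of K, each written with vertices in increasing order, are:

  0-simplices (10): [1], [2], [3], [4], [5], [6], [7], [8], [9], [10]
  1-simplices (30): (30 of them)
  2-simplices (20): (20 of them)

giving chain groups C_0 ≅ Z^10, C_1 ≅ Z^30, C_2 ≅ Z^20.

∂_1: C_1 → C_0 sends each edge [p,q] (with p < q) to q − p.
The resulting 10×30 matrix has rank 9, and its Smith normal form has invariant factors (1,1,1,1,1,1,1,1,1).

Boundary ∂_2: C_2 → C_1 sends each 2-simplex [p,q,r] to [q,r] − [p,r] + [p,q]. For instance
  ∂[5,7,8] = [7,8] − [5,8] + [5,7],
  ∂[3,7,9] = [7,9] − [3,9] + [3,7].
As a 30×20 matrix over Z this has rank 20, with invariant factors (1,1,1,1,1,1,1,1,1,1,1,1,1,1,1,1,1,1,1,2).

Computing H_k = (kernel of ∂_k) / (image of ∂_{k+1}):

  H_0: rank C_0 − rank ∂_1 = 10 − 9 = 1, and the invariant factors of ∂_1 are all 1, so H_0 = Z.
  H_1: rank ker ∂_1 − rank ∂_2 = (30 − 9) − 20 = 1, and ∂_2 has invariant factor 2 > 1, so H_1 = Z ⊕ Z/2.
  H_2: rank ker ∂_2 − rank ∂_3 = (20 − 20) − 0 = 0, and there is no ∂_3, so H_2 = 0.

As a check, the Euler characteristic is 10 − 30 + 20 = 0, which agrees with 1 − 1 + 0 = 0.
(K is a triangulation of the Klein bottle.)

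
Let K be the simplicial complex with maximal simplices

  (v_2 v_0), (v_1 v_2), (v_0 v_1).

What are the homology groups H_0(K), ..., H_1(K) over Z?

H_0 ≅ Z,  H_1 ≅ Z.

We work with the vertex ordering v_0 < v_1 < v_2. The simplices of K, each written with vertices in increasing order, are:

  0-simplices (3): [v_0], [v_1], [v_2]
  1-simplices (3): [v_0,v_1], [v_0,v_2], [v_1,v_2]

Hence C_0 ≅ Z^3, C_1 ≅ Z^3.

Boundary ∂_1: C_1 → C_0 maps an edge to its endpoints' difference, ∂[p,q] = q − p. For instance
  ∂[v_1,v_2] = [v_2] − [v_1].
This gives a 3×3 integer matrix of rank 2; reducing to Smith normal form yields diagonal entries (1,1).

Computing H_k = (kernel of ∂_k) / (image of ∂_{k+1}):

  H_0: rank C_0 − rank ∂_1 = 3 − 2 = 1, and the invariant factors of ∂_1 are all 1, so H_0 = Z.
  H_1: rank ker ∂_1 − rank ∂_2 = (3 − 2) − 0 = 1, and there is no ∂_2, so H_1 = Z.

(K is a triangulation of the circle S^1.)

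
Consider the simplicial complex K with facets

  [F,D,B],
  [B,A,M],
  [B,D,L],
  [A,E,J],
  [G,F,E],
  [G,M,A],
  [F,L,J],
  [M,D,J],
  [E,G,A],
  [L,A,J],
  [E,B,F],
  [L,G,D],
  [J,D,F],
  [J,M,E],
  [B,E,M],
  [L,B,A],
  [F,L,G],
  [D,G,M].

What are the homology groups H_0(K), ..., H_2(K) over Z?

Order the vertices as A < B < D < E < F < G < J < L < M. Listing each simplex with vertices in this order, K has dimension 2 with simplices:

  0-simplices (9): A, B, D, E, F, G, J, L, M
  1-simplices (27): AB, AE, AG, AJ, AL, AM, BD, BE, BF, BL, BM, DF, DG, DJ, DL, DM, EF, EG, EJ, EM, FG, FJ, FL, GL, GM, JL, JM
  2-simplices (18): ABL, ABM, AEG, AEJ, AGM, AJL, BDF, BDL, BEF, BEM, DFJ, DGL, DGM, DJM, EFG, EJM, FGL, FJL

Hence C_0 ≅ Z^9, C_1 ≅ Z^27, C_2 ≅ Z^18.

The boundary map ∂_1: C_1 → C_0 sends each edge [p,q] (with p < q) to q − p.
As a 9×27 matrix over Z this has rank 8, with invariant factors (1,1,1,1,1,1,1,1).

Boundary ∂_2: C_2 → C_1 sends each 2-simplex [p,q,r] to [q,r] − [p,r] + [p,q]. For instance
  ∂BEM = EM − BM + BE,
  ∂EFG = FG − EG + EF.
This gives a 27×18 integer matrix of rank 18; reducing to Smith normal form yields diagonal entries (1,1,1,1,1,1,1,1,1,1,1,1,1,1,1,1,1,2).

Reading off H_k = ker ∂_k / im ∂_{k+1}:

  H_0: rank C_0 − rank ∂_1 = 9 − 8 = 1, and the invariant factors of ∂_1 are all 1, so H_0 = Z.
  H_1: rank ker ∂_1 − rank ∂_2 = (27 − 8) − 18 = 1, and ∂_2 has invariant factor 2 > 1, so H_1 = Z ⊕ Z/2.
  H_2: rank ker ∂_2 − rank ∂_3 = (18 − 18) − 0 = 0, and there is no ∂_3, so H_2 = 0.

As a check, the Euler characteristic is 9 − 27 + 18 = 0, which agrees with 1 − 1 + 0 = 0.

H_0 ≅ Z,  H_1 ≅ Z ⊕ Z/2,  H_2 = 0.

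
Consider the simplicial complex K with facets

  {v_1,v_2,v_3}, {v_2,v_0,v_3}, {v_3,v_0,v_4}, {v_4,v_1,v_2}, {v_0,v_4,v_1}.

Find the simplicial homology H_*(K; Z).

Fix the vertex order v_0 < v_1 < v_2 < v_3 < v_4 and write every simplex with vertices in increasing order. Then dim K = 2 and the simplices of K are:

  0-simplices (5): [v_0], [v_1], [v_2], [v_3], [v_4]
  1-simplices (10): [v_0,v_1], [v_0,v_2], [v_0,v_3], [v_0,v_4], [v_1,v_2], [v_1,v_3], [v_1,v_4], [v_2,v_3], [v_2,v_4], [v_3,v_4]
  2-simplices (5): [v_0,v_1,v_4], [v_0,v_2,v_3], [v_0,v_3,v_4], [v_1,v_2,v_3], [v_1,v_2,v_4]

so the chain groups are C_0 ≅ Z^5, C_1 ≅ Z^10, C_2 ≅ Z^5.

Boundary ∂_1: C_1 → C_0 sends each edge [p,q] (with p < q) to q − p. For instance
  ∂[v_0,v_3] = [v_3] − [v_0].
The resulting 5×10 matrix has rank 4, and its Smith normal form has invariant factors (1,1,1,1).

Boundary ∂_2: C_2 → C_1 sends each 2-simplex [p,q,r] to [q,r] − [p,r] + [p,q]. For instance
  ∂[v_0,v_1,v_4] = [v_1,v_4] − [v_0,v_4] + [v_0,v_1],
  ∂[v_0,v_2,v_3] = [v_2,v_3] − [v_0,v_3] + [v_0,v_2].
This gives a 10×5 integer matrix of rank 5; reducing to Smith normal form yields diagonal entries (1,1,1,1,1).

Computing H_k = (kernel of ∂_k) / (image of ∂_{k+1}):

  H_0: rank C_0 − rank ∂_1 = 5 − 4 = 1, and the invariant factors of ∂_1 are all 1, so H_0 = Z.
  H_1: rank ker ∂_1 − rank ∂_2 = (10 − 4) − 5 = 1, and the invariant factors of ∂_2 are all 1, so H_1 = Z.
  H_2: rank ker ∂_2 − rank ∂_3 = (5 − 5) − 0 = 0, and there is no ∂_3, so H_2 = 0.

As a check, the Euler characteristic is 5 − 10 + 5 = 0, which agrees with 1 − 1 + 0 = 0.

H_0 ≅ Z,  H_1 ≅ Z,  H_2 = 0.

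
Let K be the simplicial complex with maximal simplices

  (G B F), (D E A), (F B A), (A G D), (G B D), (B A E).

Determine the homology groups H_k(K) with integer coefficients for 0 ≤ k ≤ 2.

H_0 ≅ Z,  H_1 ≅ Z,  H_2 = 0.

Take the total order A < B < D < E < F < G on the vertex set. Then K (dimension 2) consists of the simplices:

  0-simplices (6): A, B, D, E, F, G
  1-simplices (12): AB, AD, AE, AF, AG, BD, BE, BF, BG, DE, DG, FG
  2-simplices (6): ABE, ABF, ADE, ADG, BDG, BFG

giving chain groups C_0 ≅ Z^6, C_1 ≅ Z^12, C_2 ≅ Z^6.

∂_1: C_1 → C_0 sends each edge [p,q] (with p < q) to q − p.
The resulting 6×12 matrix has rank 5, and its Smith normal form has invariant factors (1,1,1,1,1).

The boundary map ∂_2: C_2 → C_1 acts by ∂[p,q,r] = [q,r] − [p,r] + [p,q]. For instance
  ∂ADE = DE − AE + AD,
  ∂BDG = DG − BG + BD.
The 12×6 boundary matrix has rank 6 and Smith normal form diag(1,1,1,1,1,1).

Computing H_k = (kernel of ∂_k) / (image of ∂_{k+1}):

  H_0: rank C_0 − rank ∂_1 = 6 − 5 = 1, and the invariant factors of ∂_1 are all 1, so H_0 ≅ Z.
  H_1: rank ker ∂_1 − rank ∂_2 = (12 − 5) − 6 = 1, and the invariant factors of ∂_2 are all 1, so H_1 ≅ Z.
  H_2: rank ker ∂_2 − rank ∂_3 = (6 − 6) − 0 = 0, and there is no ∂_3, so H_2 ≅ 0.

As a check, the Euler characteristic is 6 − 12 + 6 = 0, which agrees with 1 − 1 + 0 = 0.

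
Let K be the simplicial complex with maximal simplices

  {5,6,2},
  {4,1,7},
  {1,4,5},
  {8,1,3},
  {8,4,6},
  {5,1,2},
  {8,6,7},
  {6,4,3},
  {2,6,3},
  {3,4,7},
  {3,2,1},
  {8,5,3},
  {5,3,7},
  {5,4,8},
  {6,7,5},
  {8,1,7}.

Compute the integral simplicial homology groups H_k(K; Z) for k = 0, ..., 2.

H_0 ≅ Z,  H_1 ≅ Z^2,  H_2 ≅ Z.

Take the total order 1 < 2 < 3 < 4 < 5 < 6 < 7 < 8 on the vertex set. Then K (dimension 2) consists of the simplices:

  0-simplices (8): [1], [2], [3], [4], [5], [6], [7], [8]
  1-simplices (24): (24 of them)
  2-simplices (16): [1,2,3], [1,2,5], [1,3,8], [1,4,5], [1,4,7], [1,7,8], [2,3,6], [2,5,6], [3,4,6], [3,4,7], [3,5,7], [3,5,8], [4,5,8], [4,6,8], [5,6,7], [6,7,8]

giving chain groups C_0 ≅ Z^8, C_1 ≅ Z^24, C_2 ≅ Z^16.

Boundary ∂_1: C_1 → C_0 maps an edge to its endpoints' difference, ∂[p,q] = q − p. For instance
  ∂[5,6] = [6] − [5].
This gives a 8×24 integer matrix of rank 7; reducing to Smith normal form yields diagonal entries (1,1,1,1,1,1,1).

∂_2: C_2 → C_1 sends each 2-simplex [p,q,r] to [q,r] − [p,r] + [p,q]. For instance
  ∂[1,2,5] = [2,5] − [1,5] + [1,2],
  ∂[3,5,7] = [5,7] − [3,7] + [3,5].
This gives a 24×16 integer matrix of rank 15; reducing to Smith normal form yields diagonal entries (1,1,1,1,1,1,1,1,1,1,1,1,1,1,1).

From H_k ≅ ker(∂_k) / im(∂_{k+1}) we obtain:

  H_0: rank C_0 − rank ∂_1 = 8 − 7 = 1, and the invariant factors of ∂_1 are all 1, so H_0 ≅ Z.
  H_1: rank ker ∂_1 − rank ∂_2 = (24 − 7) − 15 = 2, and the invariant factors of ∂_2 are all 1, so H_1 ≅ Z^2.
  H_2: rank ker ∂_2 − rank ∂_3 = (16 − 15) − 0 = 1, and there is no ∂_3, so H_2 ≅ Z.

(K is a triangulation of the torus T^2.)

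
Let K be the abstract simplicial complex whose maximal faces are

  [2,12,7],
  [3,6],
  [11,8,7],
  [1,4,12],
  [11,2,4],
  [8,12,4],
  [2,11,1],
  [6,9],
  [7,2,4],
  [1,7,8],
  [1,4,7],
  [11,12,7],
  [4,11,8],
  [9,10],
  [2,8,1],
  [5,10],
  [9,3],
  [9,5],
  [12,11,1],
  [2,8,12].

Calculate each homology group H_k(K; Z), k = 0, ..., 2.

H_0 = Z^2,  H_1 = Z^4,  H_2 = Z.

We work with the vertex ordering 1 < 2 < 3 < 4 < 5 < 6 < 7 < 8 < 9 < 10 < 11 < 12. The simplices of K, each written with vertices in increasing order, are:

  0-simplices (12): [1], [2], [3], [4], [5], [6], [7], [8], [9], [10], [11], [12]
  1-simplices (27): (27 of them)
  2-simplices (14): [1,2,8], [1,2,11], [1,4,7], [1,4,12], [1,7,8], [1,11,12], [2,4,7], [2,4,11], [2,7,12], [2,8,12], [4,8,11], [4,8,12], [7,8,11], [7,11,12]

Hence C_0 ≅ Z^12, C_1 ≅ Z^27, C_2 ≅ Z^14.

The boundary map ∂_1: C_1 → C_0 is given by ∂[p,q] = [q] − [p].
The resulting 12×27 matrix has rank 10, and its Smith normal form has invariant factors (1,1,1,1,1,1,1,1,1,1).

The boundary map ∂_2: C_2 → C_1 maps a triangle to the signed sum of its edges. For instance
  ∂[7,11,12] = [11,12] − [7,12] + [7,11],
  ∂[2,8,12] = [8,12] − [2,12] + [2,8].
The resulting 27×14 matrix has rank 13, and its Smith normal form has invariant factors (1,1,1,1,1,1,1,1,1,1,1,1,1).

Computing H_k = (kernel of ∂_k) / (image of ∂_{k+1}):

  H_0: rank C_0 − rank ∂_1 = 12 − 10 = 2, and the invariant factors of ∂_1 are all 1, so H_0 = Z^2.
  H_1: rank ker ∂_1 − rank ∂_2 = (27 − 10) − 13 = 4, and the invariant factors of ∂_2 are all 1, so H_1 = Z^4.
  H_2: rank ker ∂_2 − rank ∂_3 = (14 − 13) − 0 = 1, and there is no ∂_3, so H_2 = Z.

As a check, the Euler characteristic is 12 − 27 + 14 = -1, which agrees with 2 − 4 + 1 = -1.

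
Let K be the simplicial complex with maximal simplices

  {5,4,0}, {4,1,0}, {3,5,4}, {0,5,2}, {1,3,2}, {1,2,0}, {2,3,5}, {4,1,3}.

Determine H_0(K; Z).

Order the vertices as 0 < 1 < 2 < 3 < 4 < 5. Listing each simplex with vertices in this order, K has dimension 2 with simplices:

  0-simplices (6): [0], [1], [2], [3], [4], [5]
  1-simplices (12): [0,1], [0,2], [0,4], [0,5], [1,2], [1,3], [1,4], [2,3], [2,5], [3,4], [3,5], [4,5]
  2-simplices (8): [0,1,2], [0,1,4], [0,2,5], [0,4,5], [1,2,3], [1,3,4], [2,3,5], [3,4,5]

so the chain groups are C_0 ≅ Z^6, C_1 ≅ Z^12, C_2 ≅ Z^8.

The boundary map ∂_1: C_1 → C_0 sends each edge [p,q] (with p < q) to q − p. For instance
  ∂[0,2] = [2] − [0].
As a 6×12 matrix over Z this has rank 5, with invariant factors (1,1,1,1,1).

∂_2: C_2 → C_1 sends each 2-simplex [p,q,r] to [q,r] − [p,r] + [p,q]. For instance
  ∂[0,4,5] = [4,5] − [0,5] + [0,4],
  ∂[0,1,2] = [1,2] − [0,2] + [0,1].
This gives a 12×8 integer matrix of rank 7; reducing to Smith normal form yields diagonal entries (1,1,1,1,1,1,1).

From H_k ≅ ker(∂_k) / im(∂_{k+1}) we obtain:

  H_0: rank C_0 − rank ∂_1 = 6 − 5 = 1, and the invariant factors of ∂_1 are all 1, so H_0 ≅ Z.

H_0 ≅ Z.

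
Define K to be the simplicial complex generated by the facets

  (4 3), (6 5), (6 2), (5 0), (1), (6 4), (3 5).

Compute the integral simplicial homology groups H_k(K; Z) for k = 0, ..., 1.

Fix the vertex order 0 < 1 < 2 < 3 < 4 < 5 < 6 and write every simplex with vertices in increasing order. Then dim K = 1 and the simplices of K are:

  0-simplices (7): [0], [1], [2], [3], [4], [5], [6]
  1-simplices (6): [0,5], [2,6], [3,4], [3,5], [4,6], [5,6]

Hence C_0 ≅ Z^7, C_1 ≅ Z^6.

Boundary ∂_1: C_1 → C_0 sends each edge [p,q] (with p < q) to q − p. For instance
  ∂[4,6] = [6] − [4].
The 7×6 boundary matrix has rank 5 and Smith normal form diag(1,1,1,1,1).

Reading off H_k = ker ∂_k / im ∂_{k+1}:

  H_0: rank C_0 − rank ∂_1 = 7 − 5 = 2, and the invariant factors of ∂_1 are all 1, so H_0 ≅ Z^2.
  H_1: rank ker ∂_1 − rank ∂_2 = (6 − 5) − 0 = 1, and there is no ∂_2, so H_1 ≅ Z.

H_0 = Z^2,  H_1 = Z.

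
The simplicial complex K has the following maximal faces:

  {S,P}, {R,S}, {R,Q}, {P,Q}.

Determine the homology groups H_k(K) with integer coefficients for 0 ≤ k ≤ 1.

K has 4 vertices, 4 edges.
rank ∂_0 = 0, rank ∂_1 = 3 ⇒ b_0 = 4 − 0 − 3 = 1; all invariant factors of ∂_1 are 1 so no torsion. So H_0 ≅ Z.
rank ∂_1 = 3, rank ∂_2 = 0 ⇒ b_1 = 4 − 3 − 0 = 1. So H_1 ≅ Z.

H_0 = Z,  H_1 = Z.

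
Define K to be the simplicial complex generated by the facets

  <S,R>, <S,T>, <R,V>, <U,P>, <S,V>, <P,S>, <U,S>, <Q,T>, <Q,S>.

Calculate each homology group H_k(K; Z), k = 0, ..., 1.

K has 7 vertices, 9 edges.
rank ∂_0 = 0, rank ∂_1 = 6 ⇒ b_0 = 7 − 0 − 6 = 1; all invariant factors of ∂_1 are 1 so no torsion. So H_0 = Z.
rank ∂_1 = 6, rank ∂_2 = 0 ⇒ b_1 = 9 − 6 − 0 = 3. So H_1 = Z^3.

H_0 ≅ Z,  H_1 ≅ Z^3.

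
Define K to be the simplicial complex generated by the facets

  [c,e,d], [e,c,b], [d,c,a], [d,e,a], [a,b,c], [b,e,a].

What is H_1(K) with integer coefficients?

H_1 = 0.

We work with the vertex ordering a < b < c < d < e. The simplices of K, each written with vertices in increasing order, are:

  0-simplices (5): a, b, c, d, e
  1-simplices (9): ab, ac, ad, ae, bc, be, cd, ce, de
  2-simplices (6): abc, abe, acd, ade, bce, cde

so the chain groups are C_0 ≅ Z^5, C_1 ≅ Z^9, C_2 ≅ Z^6.

The boundary map ∂_1: C_1 → C_0 maps an edge to its endpoints' difference, ∂[p,q] = q − p.
As a 5×9 matrix over Z this has rank 4, with invariant factors (1,1,1,1).

Boundary ∂_2: C_2 → C_1 sends each 2-simplex [p,q,r] to [q,r] − [p,r] + [p,q]. For instance
  ∂acd = cd − ad + ac,
  ∂abe = be − ae + ab.
The 9×6 boundary matrix has rank 5 and Smith normal form diag(1,1,1,1,1).

Now H_k = ker ∂_k / im ∂_{k+1}, so:

  H_1: rank ker ∂_1 − rank ∂_2 = (9 − 4) − 5 = 0, and the invariant factors of ∂_2 are all 1, so H_1 ≅ 0.

(K is a triangulation of the 2-sphere S^2.)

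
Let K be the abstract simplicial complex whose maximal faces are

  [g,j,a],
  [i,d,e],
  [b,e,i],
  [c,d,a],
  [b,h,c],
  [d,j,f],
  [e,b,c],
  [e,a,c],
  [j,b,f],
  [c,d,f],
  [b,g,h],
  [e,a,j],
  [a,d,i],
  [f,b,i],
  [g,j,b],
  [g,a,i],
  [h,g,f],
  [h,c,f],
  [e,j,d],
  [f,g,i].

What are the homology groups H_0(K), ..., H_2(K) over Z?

Order the vertices as a < b < c < d < e < f < g < h < i < j. Listing each simplex with vertices in this order, K has dimension 2 with simplices:

  0-simplices (10): a, b, c, d, e, f, g, h, i, j
  1-simplices (30): ac, ad, ae, ag, ai, aj, bc, be, bf, bg, bh, bi, bj, cd, ce, cf, ch, de, df, di, dj, ei, ej, fg, fh, fi, fj, gh, gi, gj
  2-simplices (20): acd, ace, adi, aej, agi, agj, bce, bch, bei, bfi, bfj, bgh, bgj, cdf, cfh, dei, dej, dfj, fgh, fgi

Hence C_0 ≅ Z^10, C_1 ≅ Z^30, C_2 ≅ Z^20.

Boundary ∂_1: C_1 → C_0 is given by ∂[p,q] = [q] − [p]. For instance
  ∂df = f − d.
The resulting 10×30 matrix has rank 9, and its Smith normal form has invariant factors (1,1,1,1,1,1,1,1,1).

∂_2: C_2 → C_1 acts by ∂[p,q,r] = [q,r] − [p,r] + [p,q]. For instance
  ∂dej = ej − dj + de,
  ∂bgj = gj − bj + bg.
The resulting 30×20 matrix has rank 20, and its Smith normal form has invariant factors (1,1,1,1,1,1,1,1,1,1,1,1,1,1,1,1,1,1,1,2).

Computing H_k = (kernel of ∂_k) / (image of ∂_{k+1}):

  H_0: rank C_0 − rank ∂_1 = 10 − 9 = 1, and the invariant factors of ∂_1 are all 1, so H_0 ≅ Z.
  H_1: rank ker ∂_1 − rank ∂_2 = (30 − 9) − 20 = 1, and ∂_2 has invariant factor 2 > 1, so H_1 ≅ Z ⊕ Z/2.
  H_2: rank ker ∂_2 − rank ∂_3 = (20 − 20) − 0 = 0, and there is no ∂_3, so H_2 ≅ 0.

H_0 ≅ Z,  H_1 ≅ Z ⊕ Z/2,  H_2 = 0.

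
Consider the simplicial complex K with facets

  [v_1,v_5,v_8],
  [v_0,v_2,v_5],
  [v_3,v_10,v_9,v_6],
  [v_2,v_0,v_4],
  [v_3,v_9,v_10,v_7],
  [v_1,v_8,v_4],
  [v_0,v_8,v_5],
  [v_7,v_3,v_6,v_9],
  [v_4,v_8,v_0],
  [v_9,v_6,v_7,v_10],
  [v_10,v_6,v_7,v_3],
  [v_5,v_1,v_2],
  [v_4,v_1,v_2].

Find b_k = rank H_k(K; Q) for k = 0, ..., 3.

b_0 = 2, b_1 = 0, b_2 = 1, b_3 = 1.

Fix the vertex order v_0 < v_1 < v_2 < v_3 < v_4 < v_5 < v_6 < v_7 < v_8 < v_9 < v_10 and write every simplex with vertices in increasing order. Then dim K = 3 and the simplices of K are:

  0-simplices (11): [v_0], [v_1], [v_2], [v_3], [v_4], [v_5], [v_6], [v_7], [v_8], [v_9], [v_10]
  1-simplices (22): (22 of them)
  2-simplices (18): (18 of them)
  3-simplices (5): [v_3,v_6,v_7,v_9], [v_3,v_6,v_7,v_10], [v_3,v_6,v_9,v_10], [v_3,v_7,v_9,v_10], [v_6,v_7,v_9,v_10]

so the chain groups are C_0 ≅ Z^11, C_1 ≅ Z^22, C_2 ≅ Z^18, C_3 ≅ Z^5.

The boundary map ∂_1: C_1 → C_0 maps an edge to its endpoints' difference, ∂[p,q] = q − p. For instance
  ∂[v_3,v_10] = [v_10] − [v_3].
The 11×22 boundary matrix has rank 9 and Smith normal form diag(1,1,1,1,1,1,1,1,1).

Boundary ∂_2: C_2 → C_1 maps a triangle to the signed sum of its edges. For instance
  ∂[v_0,v_5,v_8] = [v_5,v_8] − [v_0,v_8] + [v_0,v_5],
  ∂[v_3,v_7,v_10] = [v_7,v_10] − [v_3,v_10] + [v_3,v_7].
The 22×18 boundary matrix has rank 13 and Smith normal form diag(1,1,1,1,1,1,1,1,1,1,1,1,1).

∂_3: C_3 → C_2 sends each 3-simplex σ to the alternating sum Σ_i (−1)^i (σ with its i-th vertex removed). For instance
  ∂[v_3,v_6,v_7,v_9] = [v_6,v_7,v_9] − [v_3,v_7,v_9] + [v_3,v_6,v_9] − [v_3,v_6,v_7],
  ∂[v_3,v_7,v_9,v_10] = [v_7,v_9,v_10] − [v_3,v_9,v_10] + [v_3,v_7,v_10] − [v_3,v_7,v_9].
The 18×5 boundary matrix has rank 4 and Smith normal form diag(1,1,1,1).

Reading off H_k = ker ∂_k / im ∂_{k+1}:

  H_0: rank C_0 − rank ∂_1 = 11 − 9 = 2, and the invariant factors of ∂_1 are all 1, so H_0 ≅ Z^2.
  H_1: rank ker ∂_1 − rank ∂_2 = (22 − 9) − 13 = 0, and the invariant factors of ∂_2 are all 1, so H_1 ≅ 0.
  H_2: rank ker ∂_2 − rank ∂_3 = (18 − 13) − 4 = 1, and the invariant factors of ∂_3 are all 1, so H_2 ≅ Z.
  H_3: rank ker ∂_3 − rank ∂_4 = (5 − 4) − 0 = 1, and there is no ∂_4, so H_3 ≅ Z.

Hence the Betti numbers are b_0 = 2, b_1 = 0, b_2 = 1, b_3 = 1.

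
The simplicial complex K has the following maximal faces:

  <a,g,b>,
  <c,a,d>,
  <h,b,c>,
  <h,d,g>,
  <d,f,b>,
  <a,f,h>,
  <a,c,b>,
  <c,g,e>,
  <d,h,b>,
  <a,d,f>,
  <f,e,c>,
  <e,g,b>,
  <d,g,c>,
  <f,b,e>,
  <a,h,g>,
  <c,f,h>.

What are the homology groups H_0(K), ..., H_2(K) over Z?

H_0 ≅ Z,  H_1 ≅ Z^2,  H_2 ≅ Z.

We work with the vertex ordering a < b < c < d < e < f < g < h. The simplices of K, each written with vertices in increasing order, are:

  0-simplices (8): a, b, c, d, e, f, g, h
  1-simplices (24): ab, ac, ad, af, ag, ah, bc, bd, be, bf, bg, bh, cd, ce, cf, cg, ch, df, dg, dh, ef, eg, fh, gh
  2-simplices (16): abc, abg, acd, adf, afh, agh, bch, bdf, bdh, bef, beg, cdg, cef, ceg, cfh, dgh

Hence C_0 ≅ Z^8, C_1 ≅ Z^24, C_2 ≅ Z^16.

∂_1: C_1 → C_0 maps an edge to its endpoints' difference, ∂[p,q] = q − p. For instance
  ∂dh = h − d.
As a 8×24 matrix over Z this has rank 7, with invariant factors (1,1,1,1,1,1,1).

Boundary ∂_2: C_2 → C_1 maps a triangle to the signed sum of its edges. For instance
  ∂bch = ch − bh + bc,
  ∂cdg = dg − cg + cd.
This gives a 24×16 integer matrix of rank 15; reducing to Smith normal form yields diagonal entries (1,1,1,1,1,1,1,1,1,1,1,1,1,1,1).

Reading off H_k = ker ∂_k / im ∂_{k+1}:

  H_0: rank C_0 − rank ∂_1 = 8 − 7 = 1, and the invariant factors of ∂_1 are all 1, so H_0 = Z.
  H_1: rank ker ∂_1 − rank ∂_2 = (24 − 7) − 15 = 2, and the invariant factors of ∂_2 are all 1, so H_1 = Z^2.
  H_2: rank ker ∂_2 − rank ∂_3 = (16 − 15) − 0 = 1, and there is no ∂_3, so H_2 = Z.

As a check, the Euler characteristic is 8 − 24 + 16 = 0, which agrees with 1 − 2 + 1 = 0.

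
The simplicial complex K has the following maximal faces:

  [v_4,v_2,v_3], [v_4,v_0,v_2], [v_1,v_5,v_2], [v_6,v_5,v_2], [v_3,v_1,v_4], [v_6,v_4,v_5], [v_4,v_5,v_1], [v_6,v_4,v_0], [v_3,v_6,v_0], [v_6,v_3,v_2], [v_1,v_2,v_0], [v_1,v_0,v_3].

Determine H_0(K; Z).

H_0 = Z.

We work with the vertex ordering v_0 < v_1 < v_2 < v_3 < v_4 < v_5 < v_6. The simplices of K, each written with vertices in increasing order, are:

  0-simplices (7): [v_0], [v_1], [v_2], [v_3], [v_4], [v_5], [v_6]
  1-simplices (18): (18 of them)
  2-simplices (12): (12 of them)

Hence C_0 ≅ Z^7, C_1 ≅ Z^18, C_2 ≅ Z^12.

The boundary map ∂_1: C_1 → C_0 maps an edge to its endpoints' difference, ∂[p,q] = q − p. For instance
  ∂[v_5,v_6] = [v_6] − [v_5].
The resulting 7×18 matrix has rank 6, and its Smith normal form has invariant factors (1,1,1,1,1,1).

Boundary ∂_2: C_2 → C_1 sends each 2-simplex [p,q,r] to [q,r] − [p,r] + [p,q]. For instance
  ∂[v_1,v_3,v_4] = [v_3,v_4] − [v_1,v_4] + [v_1,v_3],
  ∂[v_2,v_5,v_6] = [v_5,v_6] − [v_2,v_6] + [v_2,v_5].
This gives a 18×12 integer matrix of rank 12; reducing to Smith normal form yields diagonal entries (1,1,1,1,1,1,1,1,1,1,1,2).

Computing H_k = (kernel of ∂_k) / (image of ∂_{k+1}):

  H_0: rank C_0 − rank ∂_1 = 7 − 6 = 1, and the invariant factors of ∂_1 are all 1, so H_0 ≅ Z.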